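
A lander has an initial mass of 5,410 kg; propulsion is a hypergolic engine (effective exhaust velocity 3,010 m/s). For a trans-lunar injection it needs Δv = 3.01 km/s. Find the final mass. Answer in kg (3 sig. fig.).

final mass ≈ 1990 kg

From the ideal rocket equation, m₀/m_f = exp(Δv / v_e) = exp(3010 / 3010.0) = exp(1.0000) = 2.7183.
m_f = m₀ / 2.7183 = 5,410 / 2.7183 = 1,990.21 kg.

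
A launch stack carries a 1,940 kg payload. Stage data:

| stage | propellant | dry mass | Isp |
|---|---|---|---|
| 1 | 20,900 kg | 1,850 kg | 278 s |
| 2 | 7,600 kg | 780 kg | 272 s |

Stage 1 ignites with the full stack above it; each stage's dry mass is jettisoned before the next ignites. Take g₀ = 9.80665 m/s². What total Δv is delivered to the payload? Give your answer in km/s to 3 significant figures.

Δv ≈ 6.28 km/s

Ignition mass of stage 1 = 20,900+1,850 + 7,600+780 + 1,940 = 33,070 kg.
Stage 1: m₀ = 33,070 kg, m_f = 33,070 − 20,900 = 12,170 kg; Δv = 278×9.80665×ln(2.717) = 2726.2×0.9997 ≈ 2725 m/s.
Stage 2: m₀ = 10,320 kg, m_f = 10,320 − 7,600 = 2,720 kg; Δv = 272×9.80665×ln(3.794) = 2667.4×1.3335 ≈ 3557 m/s.
Total Δv = 2725 + 3557 = 6282 m/s.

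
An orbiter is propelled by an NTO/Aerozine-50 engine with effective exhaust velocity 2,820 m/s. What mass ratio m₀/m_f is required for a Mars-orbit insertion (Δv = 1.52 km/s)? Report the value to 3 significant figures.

From the ideal rocket equation, m₀/m_f = exp(Δv / v_e) = exp(1520 / 2820.0) = exp(0.5390) = 1.7143.

mass ratio ≈ 1.71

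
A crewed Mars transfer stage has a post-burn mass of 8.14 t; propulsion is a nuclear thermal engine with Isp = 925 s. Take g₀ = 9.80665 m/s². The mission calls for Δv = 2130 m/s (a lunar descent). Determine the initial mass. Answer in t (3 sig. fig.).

initial mass ≈ 10.3 t

v_e = Isp · g₀ = 925 × 9.80665 = 9071.2 m/s.
m₀/m_f = exp(Δv / v_e) = exp(2130 / 9071.2) = exp(0.2348) = 1.2647.
m₀ = m_f × 1.2647 = 8.14 × 1.2647 = 10.2947 t.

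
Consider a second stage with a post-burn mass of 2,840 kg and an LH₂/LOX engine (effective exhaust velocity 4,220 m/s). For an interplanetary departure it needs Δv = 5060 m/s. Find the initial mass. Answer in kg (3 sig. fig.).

initial mass ≈ 9420 kg

m₀/m_f = exp(Δv / v_e) = exp(5060 / 4220.0) = exp(1.1991) = 3.3170.
m₀ = m_f × 3.3170 = 2,840 × 3.3170 = 9,420.28 kg.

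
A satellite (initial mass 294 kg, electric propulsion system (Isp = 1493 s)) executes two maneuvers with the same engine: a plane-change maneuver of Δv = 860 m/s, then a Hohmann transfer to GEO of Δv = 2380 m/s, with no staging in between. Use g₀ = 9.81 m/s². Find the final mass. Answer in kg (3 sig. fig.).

v_e = Isp · g₀ = 1493 × 9.81 = 14646.3 m/s.
After the first burn: m = 294 × exp(−860/14646.3) = 294 × 0.94297 = 277.233 kg.
After the second burn: m = 277.233 × exp(−2380/14646.3) = 277.233 × 0.85002 = 235.654 kg.

final mass ≈ 236 kg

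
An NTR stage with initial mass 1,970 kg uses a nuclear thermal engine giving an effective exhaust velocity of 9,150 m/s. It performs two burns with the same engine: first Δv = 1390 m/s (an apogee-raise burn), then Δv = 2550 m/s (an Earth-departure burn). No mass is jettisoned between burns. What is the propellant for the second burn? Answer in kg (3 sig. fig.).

propellant for the second burn ≈ 412 kg

After the first burn: m = 1970 × exp(−1390/9150.0) = 1970 × 0.85906 = 1,692.35 kg.
After the second burn: m = 1,692.35 × exp(−2550/9150.0) = 1,692.35 × 0.75678 = 1,280.74 kg.
Second-burn propellant = 1,692.35 − 1,280.74 = 411.61 kg.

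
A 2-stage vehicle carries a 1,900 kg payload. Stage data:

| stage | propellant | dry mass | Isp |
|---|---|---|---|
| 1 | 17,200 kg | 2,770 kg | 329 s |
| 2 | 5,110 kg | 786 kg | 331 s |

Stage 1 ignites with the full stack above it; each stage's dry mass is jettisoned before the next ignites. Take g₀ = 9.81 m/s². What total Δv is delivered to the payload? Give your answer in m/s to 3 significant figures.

Δv ≈ 6580 m/s

Ignition mass of stage 1 = 17,200+2,770 + 5,110+786 + 1,900 = 27,766 kg.
Stage 1: m₀ = 27,766 kg, m_f = 27,766 − 17,200 = 10,566 kg; Δv = 329×9.81×ln(2.628) = 3227.5×0.9662 ≈ 3118 m/s.
Stage 2: m₀ = 7,796 kg, m_f = 7,796 − 5,110 = 2,686 kg; Δv = 331×9.81×ln(2.902) = 3247.1×1.0656 ≈ 3460 m/s.
Total Δv = 3118 + 3460 = 6578 m/s.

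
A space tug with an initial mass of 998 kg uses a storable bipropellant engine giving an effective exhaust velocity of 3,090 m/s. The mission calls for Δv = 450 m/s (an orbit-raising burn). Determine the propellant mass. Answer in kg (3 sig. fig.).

m₀/m_f = exp(Δv / v_e) = exp(450 / 3090.0) = exp(0.1456) = 1.1568.
m_f = 998 / 1.1568 = 862.725 kg, so propellant = m₀ − m_f = 998 − 862.725 = 135.275 kg.

propellant mass ≈ 135 kg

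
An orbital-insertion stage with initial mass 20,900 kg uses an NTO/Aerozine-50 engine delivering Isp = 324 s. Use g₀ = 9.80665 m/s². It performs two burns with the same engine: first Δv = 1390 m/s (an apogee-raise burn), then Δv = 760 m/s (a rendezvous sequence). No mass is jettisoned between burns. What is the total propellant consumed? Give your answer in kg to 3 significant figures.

total propellant consumed ≈ 10300 kg

v_e = Isp · g₀ = 324 × 9.80665 = 3177.4 m/s.
After the first burn: m = 20900 × exp(−1390/3177.4) = 20900 × 0.64567 = 13,494.5 kg.
After the second burn: m = 13,494.5 × exp(−760/3177.4) = 13,494.5 × 0.78726 = 10,623.7 kg.
Total propellant = m₀ − m_final = 20900 − 10,623.7 = 10,276.3 kg.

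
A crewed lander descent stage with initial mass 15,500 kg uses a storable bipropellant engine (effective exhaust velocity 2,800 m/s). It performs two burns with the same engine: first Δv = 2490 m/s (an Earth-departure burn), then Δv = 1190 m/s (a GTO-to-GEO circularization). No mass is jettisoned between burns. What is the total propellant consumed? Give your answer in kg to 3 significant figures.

After the first burn: m = 15500 × exp(−2490/2800.0) = 15500 × 0.41095 = 6,369.73 kg.
After the second burn: m = 6,369.73 × exp(−1190/2800.0) = 6,369.73 × 0.65377 = 4,164.34 kg.
Total propellant = m₀ − m_final = 15500 − 4,164.34 = 11,335.66 kg.

total propellant consumed ≈ 11300 kg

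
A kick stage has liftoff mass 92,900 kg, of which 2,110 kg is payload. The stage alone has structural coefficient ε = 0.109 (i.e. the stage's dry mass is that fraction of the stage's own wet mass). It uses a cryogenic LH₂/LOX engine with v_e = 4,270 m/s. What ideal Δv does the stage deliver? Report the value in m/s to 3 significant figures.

Δv ≈ 8740 m/s

Stage wet mass = m₀ − payload = 92,900 − 2,110 = 90,790 kg.
Stage dry mass = ε × stage wet mass = 0.109 × 90,790 = 9,896.11 kg.
Burnout mass m_f = stage dry + payload = 9,896.11 + 2,110 = 12,006.11 kg.
By the Tsiolkovsky rocket equation, Δv = v_e · ln(92,900/12,006.11) = 4270.0 × ln(7.738) = 4270.0 × 2.0461 ≈ 8737 m/s.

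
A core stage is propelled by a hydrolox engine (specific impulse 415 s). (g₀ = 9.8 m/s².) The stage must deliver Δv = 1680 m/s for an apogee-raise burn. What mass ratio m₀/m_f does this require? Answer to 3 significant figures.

mass ratio ≈ 1.51

v_e = Isp · g₀ = 415 × 9.8 = 4067.0 m/s.
m₀/m_f = exp(Δv / v_e) = exp(1680 / 4067.0) = exp(0.4131) = 1.5115.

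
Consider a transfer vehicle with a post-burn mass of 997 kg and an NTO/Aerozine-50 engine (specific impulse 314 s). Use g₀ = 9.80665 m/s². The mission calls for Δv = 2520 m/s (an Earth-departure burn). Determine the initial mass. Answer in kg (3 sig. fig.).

v_e = Isp · g₀ = 314 × 9.80665 = 3079.3 m/s.
Using Δv = v_e ln(m₀/m_f): m₀/m_f = exp(Δv / v_e) = exp(2520 / 3079.3) = exp(0.8184) = 2.2668.
m₀ = m_f × 2.2668 = 997 × 2.2668 = 2,260 kg.

initial mass ≈ 2260 kg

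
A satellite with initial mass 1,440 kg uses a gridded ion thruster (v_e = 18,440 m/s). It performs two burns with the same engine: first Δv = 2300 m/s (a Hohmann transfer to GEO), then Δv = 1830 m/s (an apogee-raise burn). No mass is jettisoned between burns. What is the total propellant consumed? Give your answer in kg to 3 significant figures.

total propellant consumed ≈ 289 kg

After the first burn: m = 1440 × exp(−2300/18440.0) = 1440 × 0.88274 = 1,271.15 kg.
After the second burn: m = 1,271.15 × exp(−1830/18440.0) = 1,271.15 × 0.90552 = 1,151.05 kg.
Total propellant = m₀ − m_final = 1440 − 1,151.05 = 288.95 kg.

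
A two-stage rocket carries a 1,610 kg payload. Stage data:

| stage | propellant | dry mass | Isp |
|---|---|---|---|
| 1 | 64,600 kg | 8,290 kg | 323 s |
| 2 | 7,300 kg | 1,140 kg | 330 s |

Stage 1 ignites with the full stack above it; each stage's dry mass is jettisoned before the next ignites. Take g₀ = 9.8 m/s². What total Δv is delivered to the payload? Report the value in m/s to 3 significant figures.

Ignition mass of stage 1 = 64,600+8,290 + 7,300+1,140 + 1,610 = 82,940 kg.
Stage 1: m₀ = 82,940 kg, m_f = 82,940 − 64,600 = 18,340 kg; Δv = 323×9.8×ln(4.522) = 3165.4×1.5090 ≈ 4777 m/s.
Stage 2: m₀ = 10,050 kg, m_f = 10,050 − 7,300 = 2,750 kg; Δv = 330×9.8×ln(3.655) = 3234.0×1.2960 ≈ 4191 m/s.
Total Δv = 4777 + 4191 = 8968 m/s.

Δv ≈ 8970 m/s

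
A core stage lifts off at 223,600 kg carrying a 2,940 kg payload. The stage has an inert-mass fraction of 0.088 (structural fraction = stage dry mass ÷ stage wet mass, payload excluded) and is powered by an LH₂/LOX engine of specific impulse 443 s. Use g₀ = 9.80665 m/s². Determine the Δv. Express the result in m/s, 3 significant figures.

Stage wet mass = m₀ − payload = 223,600 − 2,940 = 220,660 kg.
Stage dry mass = ε × stage wet mass = 0.088 × 220,660 = 19,418.1 kg.
Burnout mass m_f = stage dry + payload = 19,418.1 + 2,940 = 22,358.1 kg.
v_e = Isp · g₀ = 443 × 9.80665 = 4344.3 m/s.
Δv = v_e · ln(223,600/22,358.1) = 4344.3 × ln(10) = 4344.3 × 2.3027 ≈ 10004 m/s.

Δv ≈ 10000 m/s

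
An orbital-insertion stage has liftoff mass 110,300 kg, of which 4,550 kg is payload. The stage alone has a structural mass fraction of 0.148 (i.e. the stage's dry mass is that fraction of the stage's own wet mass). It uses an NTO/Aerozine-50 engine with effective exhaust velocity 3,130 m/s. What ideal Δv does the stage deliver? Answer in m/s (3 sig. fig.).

Stage wet mass = m₀ − payload = 110,300 − 4,550 = 105,750 kg.
Stage dry mass = ε × stage wet mass = 0.148 × 105,750 = 15,651 kg.
Burnout mass m_f = stage dry + payload = 15,651 + 4,550 = 20,201 kg.
Rocket equation: Δv = v_e · ln(110,300/20,201) = 3130.0 × ln(5.46) = 3130.0 × 1.6975 ≈ 5313 m/s.

Δv ≈ 5310 m/s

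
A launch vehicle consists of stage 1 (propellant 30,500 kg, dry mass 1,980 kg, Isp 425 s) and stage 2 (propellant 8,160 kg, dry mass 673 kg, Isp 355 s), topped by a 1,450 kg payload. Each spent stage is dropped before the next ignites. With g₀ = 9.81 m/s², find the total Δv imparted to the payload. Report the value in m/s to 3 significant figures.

Ignition mass of stage 1 = 30,500+1,980 + 8,160+673 + 1,450 = 42,763 kg.
Stage 1: m₀ = 42,763 kg, m_f = 42,763 − 30,500 = 12,263 kg; Δv = 425×9.81×ln(3.487) = 4169.2×1.2491 ≈ 5208 m/s.
Stage 2: m₀ = 10,283 kg, m_f = 10,283 − 8,160 = 2,123 kg; Δv = 355×9.81×ln(4.844) = 3482.6×1.5777 ≈ 5494 m/s.
Total Δv = 5208 + 5494 = 10702 m/s.

Δv ≈ 10700 m/s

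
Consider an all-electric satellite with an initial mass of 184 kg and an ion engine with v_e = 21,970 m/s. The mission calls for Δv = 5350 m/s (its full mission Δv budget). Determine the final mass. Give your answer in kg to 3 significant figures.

By the Tsiolkovsky rocket equation, m₀/m_f = exp(Δv / v_e) = exp(5350 / 21970.0) = exp(0.2435) = 1.2757.
m_f = m₀ / 1.2757 = 184 / 1.2757 = 144.235 kg.

final mass ≈ 144 kg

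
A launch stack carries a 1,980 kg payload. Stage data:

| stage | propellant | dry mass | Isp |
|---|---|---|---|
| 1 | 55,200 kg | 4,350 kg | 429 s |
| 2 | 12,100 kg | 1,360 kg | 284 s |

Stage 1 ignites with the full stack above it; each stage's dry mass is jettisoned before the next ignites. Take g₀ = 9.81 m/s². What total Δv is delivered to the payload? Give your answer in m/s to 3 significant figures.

Δv ≈ 9870 m/s

Ignition mass of stage 1 = 55,200+4,350 + 12,100+1,360 + 1,980 = 74,990 kg.
Stage 1: m₀ = 74,990 kg, m_f = 74,990 − 55,200 = 19,790 kg; Δv = 429×9.81×ln(3.789) = 4208.5×1.3322 ≈ 5606 m/s.
Stage 2: m₀ = 15,440 kg, m_f = 15,440 − 12,100 = 3,340 kg; Δv = 284×9.81×ln(4.623) = 2786.0×1.5310 ≈ 4265 m/s.
Total Δv = 5606 + 4265 = 9871 m/s.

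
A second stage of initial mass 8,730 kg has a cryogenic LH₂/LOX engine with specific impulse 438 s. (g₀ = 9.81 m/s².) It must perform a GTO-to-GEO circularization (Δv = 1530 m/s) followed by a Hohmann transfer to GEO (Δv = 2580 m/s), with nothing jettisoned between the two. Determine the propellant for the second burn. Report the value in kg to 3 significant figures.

v_e = Isp · g₀ = 438 × 9.81 = 4296.8 m/s.
After the first burn: m = 8730 × exp(−1530/4296.8) = 8730 × 0.70042 = 6,114.67 kg.
After the second burn: m = 6,114.67 × exp(−2580/4296.8) = 6,114.67 × 0.54856 = 3,354.26 kg.
Second-burn propellant = 6,114.67 − 3,354.26 = 2,760.41 kg.

propellant for the second burn ≈ 2760 kg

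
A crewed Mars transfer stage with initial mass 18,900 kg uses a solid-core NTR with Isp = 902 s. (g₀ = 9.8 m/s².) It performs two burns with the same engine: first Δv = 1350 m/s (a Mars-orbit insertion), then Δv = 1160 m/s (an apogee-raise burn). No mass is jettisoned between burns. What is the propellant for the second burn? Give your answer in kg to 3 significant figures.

v_e = Isp · g₀ = 902 × 9.8 = 8839.6 m/s.
After the first burn: m = 18900 × exp(−1350/8839.6) = 18900 × 0.85837 = 16,223.2 kg.
After the second burn: m = 16,223.2 × exp(−1160/8839.6) = 16,223.2 × 0.87702 = 14,228.1 kg.
Second-burn propellant = 16,223.2 − 14,228.1 = 1,995.1 kg.

propellant for the second burn ≈ 2000 kg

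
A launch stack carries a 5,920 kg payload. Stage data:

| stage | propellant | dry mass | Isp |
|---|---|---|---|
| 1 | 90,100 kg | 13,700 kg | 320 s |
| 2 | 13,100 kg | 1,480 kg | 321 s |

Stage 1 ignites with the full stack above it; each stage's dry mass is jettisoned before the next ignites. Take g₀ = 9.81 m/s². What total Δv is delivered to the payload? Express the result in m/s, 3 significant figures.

Δv ≈ 7260 m/s

Ignition mass of stage 1 = 90,100+13,700 + 13,100+1,480 + 5,920 = 124,300 kg.
Stage 1: m₀ = 124,300 kg, m_f = 124,300 − 90,100 = 34,200 kg; Δv = 320×9.81×ln(3.635) = 3139.2×1.2905 ≈ 4051 m/s.
Stage 2: m₀ = 20,500 kg, m_f = 20,500 − 13,100 = 7,400 kg; Δv = 321×9.81×ln(2.77) = 3149.0×1.0189 ≈ 3209 m/s.
Total Δv = 4051 + 3209 = 7260 m/s.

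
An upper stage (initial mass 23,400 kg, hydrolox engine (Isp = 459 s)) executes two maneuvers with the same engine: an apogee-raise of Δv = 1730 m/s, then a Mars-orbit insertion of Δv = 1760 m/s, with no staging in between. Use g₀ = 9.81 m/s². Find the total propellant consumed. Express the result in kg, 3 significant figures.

total propellant consumed ≈ 12600 kg

v_e = Isp · g₀ = 459 × 9.81 = 4502.8 m/s.
After the first burn: m = 23400 × exp(−1730/4502.8) = 23400 × 0.68099 = 15,935.2 kg.
After the second burn: m = 15,935.2 × exp(−1760/4502.8) = 15,935.2 × 0.67647 = 10,779.7 kg.
Total propellant = m₀ − m_final = 23400 − 10,779.7 = 12,620.3 kg.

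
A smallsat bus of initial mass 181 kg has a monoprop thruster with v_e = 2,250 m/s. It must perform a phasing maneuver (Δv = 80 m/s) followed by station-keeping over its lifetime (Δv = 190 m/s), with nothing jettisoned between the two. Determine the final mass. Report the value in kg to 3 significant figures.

final mass ≈ 161 kg

After the first burn: m = 181 × exp(−80/2250.0) = 181 × 0.96507 = 174.678 kg.
After the second burn: m = 174.678 × exp(−190/2250.0) = 174.678 × 0.91902 = 160.533 kg.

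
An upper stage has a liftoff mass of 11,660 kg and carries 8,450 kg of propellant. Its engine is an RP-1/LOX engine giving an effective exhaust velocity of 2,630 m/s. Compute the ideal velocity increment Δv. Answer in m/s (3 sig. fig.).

Δv ≈ 3390 m/s

m_f = m₀ − m_prop = 11,660 − 8,450 = 3,210 kg.
Using Δv = v_e ln(m₀/m_f): Δv = v_e · ln(m₀/m_f) = 2630.0 × ln(3.632) = 2630.0 × 1.2899 ≈ 3392.4 m/s.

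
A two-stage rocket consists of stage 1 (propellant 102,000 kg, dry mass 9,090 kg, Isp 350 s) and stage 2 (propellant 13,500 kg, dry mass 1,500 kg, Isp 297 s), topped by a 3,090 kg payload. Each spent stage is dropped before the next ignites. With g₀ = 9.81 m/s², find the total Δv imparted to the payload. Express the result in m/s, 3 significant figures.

Δv ≈ 9350 m/s

Ignition mass of stage 1 = 102,000+9,090 + 13,500+1,500 + 3,090 = 129,180 kg.
Stage 1: m₀ = 129,180 kg, m_f = 129,180 − 102,000 = 27,180 kg; Δv = 350×9.81×ln(4.753) = 3433.5×1.5587 ≈ 5352 m/s.
Stage 2: m₀ = 18,090 kg, m_f = 18,090 − 13,500 = 4,590 kg; Δv = 297×9.81×ln(3.941) = 2913.6×1.3715 ≈ 3996 m/s.
Total Δv = 5352 + 3996 = 9348 m/s.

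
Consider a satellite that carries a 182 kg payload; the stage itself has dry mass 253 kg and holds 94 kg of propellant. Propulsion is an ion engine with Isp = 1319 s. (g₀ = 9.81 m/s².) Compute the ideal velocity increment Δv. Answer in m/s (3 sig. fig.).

Δv ≈ 2530 m/s

v_e = Isp · g₀ = 1319 × 9.81 = 12939.4 m/s.
m₀ = payload + dry + propellant = 182 + 253 + 94 = 529 kg.
m_f = payload + dry = 182 + 253 = 435 kg.
From the ideal rocket equation, Δv = v_e · ln(m₀/m_f) = 12939.4 × ln(1.216) = 12939.4 × 0.1956 ≈ 2531.5 m/s.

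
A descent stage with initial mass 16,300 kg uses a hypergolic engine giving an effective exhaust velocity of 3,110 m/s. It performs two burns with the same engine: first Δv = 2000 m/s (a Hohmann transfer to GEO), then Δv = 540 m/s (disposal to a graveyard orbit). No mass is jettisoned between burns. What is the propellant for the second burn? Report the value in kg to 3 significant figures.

After the first burn: m = 16300 × exp(−2000/3110.0) = 16300 × 0.52567 = 8,568.42 kg.
After the second burn: m = 8,568.42 × exp(−540/3110.0) = 8,568.42 × 0.84060 = 7,202.61 kg.
Second-burn propellant = 8,568.42 − 7,202.61 = 1,365.81 kg.

propellant for the second burn ≈ 1370 kg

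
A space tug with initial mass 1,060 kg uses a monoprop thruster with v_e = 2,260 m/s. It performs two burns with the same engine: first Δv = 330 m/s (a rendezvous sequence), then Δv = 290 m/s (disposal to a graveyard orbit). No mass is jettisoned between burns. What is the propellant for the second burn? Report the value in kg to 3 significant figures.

propellant for the second burn ≈ 110 kg

After the first burn: m = 1060 × exp(−330/2260.0) = 1060 × 0.86414 = 915.988 kg.
After the second burn: m = 915.988 × exp(−290/2260.0) = 915.988 × 0.87957 = 805.676 kg.
Second-burn propellant = 915.988 − 805.676 = 110.312 kg.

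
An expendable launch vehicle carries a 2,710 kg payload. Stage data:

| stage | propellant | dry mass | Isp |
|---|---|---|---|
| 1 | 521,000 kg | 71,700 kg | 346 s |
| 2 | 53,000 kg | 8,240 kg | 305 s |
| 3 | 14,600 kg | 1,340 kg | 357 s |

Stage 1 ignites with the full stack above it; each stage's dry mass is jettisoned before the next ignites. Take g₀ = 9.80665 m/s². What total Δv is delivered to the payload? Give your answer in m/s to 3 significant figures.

Δv ≈ 13700 m/s

Ignition mass of stage 1 = 521,000+71,700 + 53,000+8,240 + 14,600+1,340 + 2,710 = 672,590 kg.
Stage 1: m₀ = 672,590 kg, m_f = 672,590 − 521,000 = 151,590 kg; Δv = 346×9.80665×ln(4.437) = 3393.1×1.4900 ≈ 5056 m/s.
Stage 2: m₀ = 79,890 kg, m_f = 79,890 − 53,000 = 26,890 kg; Δv = 305×9.80665×ln(2.971) = 2991.0×1.0889 ≈ 3257 m/s.
Stage 3: m₀ = 18,650 kg, m_f = 18,650 − 14,600 = 4,050 kg; Δv = 357×9.80665×ln(4.605) = 3501.0×1.5271 ≈ 5346 m/s.
Total Δv = 5056 + 3257 + 5346 = 13659 m/s.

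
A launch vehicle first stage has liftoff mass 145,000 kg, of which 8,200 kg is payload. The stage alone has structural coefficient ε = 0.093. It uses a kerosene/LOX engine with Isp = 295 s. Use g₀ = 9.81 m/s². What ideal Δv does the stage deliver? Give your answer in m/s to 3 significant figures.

Δv ≈ 5600 m/s

Stage wet mass = m₀ − payload = 145,000 − 8,200 = 136,800 kg.
Stage dry mass = ε × stage wet mass = 0.093 × 136,800 = 12,722.4 kg.
Burnout mass m_f = stage dry + payload = 12,722.4 + 8,200 = 20,922.4 kg.
v_e = Isp · g₀ = 295 × 9.81 = 2894.0 m/s.
Using Δv = v_e ln(m₀/m_f): Δv = v_e · ln(145,000/20,922.4) = 2894.0 × ln(6.93) = 2894.0 × 1.9359 ≈ 5602 m/s.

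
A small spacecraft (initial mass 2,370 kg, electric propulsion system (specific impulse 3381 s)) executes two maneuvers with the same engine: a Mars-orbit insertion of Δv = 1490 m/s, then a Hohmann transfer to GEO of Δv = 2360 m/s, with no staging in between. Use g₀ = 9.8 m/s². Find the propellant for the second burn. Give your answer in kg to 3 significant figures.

v_e = Isp · g₀ = 3381 × 9.8 = 33133.8 m/s.
After the first burn: m = 2370 × exp(−1490/33133.8) = 2370 × 0.95603 = 2,265.79 kg.
After the second burn: m = 2,265.79 × exp(−2360/33133.8) = 2,265.79 × 0.93125 = 2,110.02 kg.
Second-burn propellant = 2,265.79 − 2,110.02 = 155.77 kg.

propellant for the second burn ≈ 156 kg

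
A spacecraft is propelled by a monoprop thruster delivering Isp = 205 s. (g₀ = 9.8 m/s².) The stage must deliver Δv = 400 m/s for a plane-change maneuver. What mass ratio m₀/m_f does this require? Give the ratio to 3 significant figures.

v_e = Isp · g₀ = 205 × 9.8 = 2009.0 m/s.
From the ideal rocket equation, m₀/m_f = exp(Δv / v_e) = exp(400 / 2009.0) = exp(0.1991) = 1.2203.

mass ratio ≈ 1.22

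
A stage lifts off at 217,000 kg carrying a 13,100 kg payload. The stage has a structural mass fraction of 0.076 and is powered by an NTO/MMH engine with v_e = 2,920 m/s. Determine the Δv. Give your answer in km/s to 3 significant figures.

Δv ≈ 5.92 km/s

Stage wet mass = m₀ − payload = 217,000 − 13,100 = 203,900 kg.
Stage dry mass = ε × stage wet mass = 0.076 × 203,900 = 15,496.4 kg.
Burnout mass m_f = stage dry + payload = 15,496.4 + 13,100 = 28,596.4 kg.
Δv = v_e · ln(217,000/28,596.4) = 2920.0 × ln(7.588) = 2920.0 × 2.0266 ≈ 5918 m/s.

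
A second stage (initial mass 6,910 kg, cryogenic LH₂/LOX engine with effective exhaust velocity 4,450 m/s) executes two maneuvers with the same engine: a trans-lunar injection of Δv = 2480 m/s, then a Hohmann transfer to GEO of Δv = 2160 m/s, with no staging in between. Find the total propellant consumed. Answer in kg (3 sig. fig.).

total propellant consumed ≈ 4470 kg

After the first burn: m = 6910 × exp(−2480/4450.0) = 6910 × 0.57275 = 3,957.7 kg.
After the second burn: m = 3,957.7 × exp(−2160/4450.0) = 3,957.7 × 0.61546 = 2,435.81 kg.
Total propellant = m₀ − m_final = 6910 − 2,435.81 = 4,474.19 kg.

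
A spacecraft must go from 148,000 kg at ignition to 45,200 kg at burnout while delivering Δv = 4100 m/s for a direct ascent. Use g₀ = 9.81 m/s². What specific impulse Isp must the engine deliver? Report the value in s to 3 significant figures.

ln(m₀/m_f) = ln(148000/45200) = ln(3.274) = 1.1861.
v_e = Δv / ln(m₀/m_f) = 4100 / 1.1861 = 3456.7 m/s.
Isp = v_e / g₀ = 3456.7 / 9.81 = 352.4 s.

Isp ≈ 352 s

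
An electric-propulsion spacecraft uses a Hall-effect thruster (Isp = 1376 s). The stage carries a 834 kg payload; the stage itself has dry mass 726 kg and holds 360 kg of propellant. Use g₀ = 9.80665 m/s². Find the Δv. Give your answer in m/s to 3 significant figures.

Δv ≈ 2800 m/s

v_e = Isp · g₀ = 1376 × 9.80665 = 13494.0 m/s.
m₀ = payload + dry + propellant = 834 + 726 + 360 = 1,920 kg.
m_f = payload + dry = 834 + 726 = 1,560 kg.
Δv = v_e · ln(m₀/m_f) = 13494.0 × ln(1.231) = 13494.0 × 0.2076 ≈ 2801.9 m/s.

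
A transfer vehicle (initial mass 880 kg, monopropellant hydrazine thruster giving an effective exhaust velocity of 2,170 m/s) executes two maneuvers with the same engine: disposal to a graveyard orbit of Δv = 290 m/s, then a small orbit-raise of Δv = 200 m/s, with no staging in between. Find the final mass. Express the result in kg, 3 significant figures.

After the first burn: m = 880 × exp(−290/2170.0) = 880 × 0.87490 = 769.912 kg.
After the second burn: m = 769.912 × exp(−200/2170.0) = 769.912 × 0.91195 = 702.121 kg.

final mass ≈ 702 kg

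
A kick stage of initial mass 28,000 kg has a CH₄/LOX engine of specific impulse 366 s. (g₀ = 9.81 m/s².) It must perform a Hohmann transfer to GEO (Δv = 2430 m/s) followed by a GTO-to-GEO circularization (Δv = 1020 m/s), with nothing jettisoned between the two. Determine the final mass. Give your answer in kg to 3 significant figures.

v_e = Isp · g₀ = 366 × 9.81 = 3590.5 m/s.
After the first burn: m = 28000 × exp(−2430/3590.5) = 28000 × 0.50824 = 14,230.7 kg.
After the second burn: m = 14,230.7 × exp(−1020/3590.5) = 14,230.7 × 0.75270 = 10,711.4 kg.

final mass ≈ 10700 kg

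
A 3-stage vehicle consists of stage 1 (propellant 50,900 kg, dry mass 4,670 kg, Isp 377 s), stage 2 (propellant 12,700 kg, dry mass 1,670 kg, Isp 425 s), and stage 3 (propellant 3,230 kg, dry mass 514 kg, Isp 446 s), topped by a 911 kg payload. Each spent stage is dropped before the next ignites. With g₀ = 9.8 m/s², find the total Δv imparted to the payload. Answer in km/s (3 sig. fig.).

Ignition mass of stage 1 = 50,900+4,670 + 12,700+1,670 + 3,230+514 + 911 = 74,595 kg.
Stage 1: m₀ = 74,595 kg, m_f = 74,595 − 50,900 = 23,695 kg; Δv = 377×9.8×ln(3.148) = 3694.6×1.1468 ≈ 4237 m/s.
Stage 2: m₀ = 19,025 kg, m_f = 19,025 − 12,700 = 6,325 kg; Δv = 425×9.8×ln(3.008) = 4165.0×1.1012 ≈ 4587 m/s.
Stage 3: m₀ = 4,655 kg, m_f = 4,655 − 3,230 = 1,425 kg; Δv = 446×9.8×ln(3.267) = 4370.8×1.1838 ≈ 5174 m/s.
Total Δv = 4237 + 4587 + 5174 = 13998 m/s.

Δv ≈ 14.0 km/s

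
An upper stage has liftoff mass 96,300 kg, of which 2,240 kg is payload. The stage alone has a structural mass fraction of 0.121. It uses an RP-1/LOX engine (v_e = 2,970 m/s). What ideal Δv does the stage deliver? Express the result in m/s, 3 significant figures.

Stage wet mass = m₀ − payload = 96,300 − 2,240 = 94,060 kg.
Stage dry mass = ε × stage wet mass = 0.121 × 94,060 = 11,381.3 kg.
Burnout mass m_f = stage dry + payload = 11,381.3 + 2,240 = 13,621.3 kg.
Δv = v_e · ln(96,300/13,621.3) = 2970.0 × ln(7.07) = 2970.0 × 1.9558 ≈ 5809 m/s.

Δv ≈ 5810 m/s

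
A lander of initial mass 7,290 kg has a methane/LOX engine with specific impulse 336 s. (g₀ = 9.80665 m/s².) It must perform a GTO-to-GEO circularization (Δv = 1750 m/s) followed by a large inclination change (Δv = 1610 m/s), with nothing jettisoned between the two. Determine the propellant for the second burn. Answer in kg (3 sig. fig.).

v_e = Isp · g₀ = 336 × 9.80665 = 3295.0 m/s.
After the first burn: m = 7290 × exp(−1750/3295.0) = 7290 × 0.58796 = 4,286.23 kg.
After the second burn: m = 4,286.23 × exp(−1610/3295.0) = 4,286.23 × 0.61348 = 2,629.52 kg.
Second-burn propellant = 4,286.23 − 2,629.52 = 1,656.71 kg.

propellant for the second burn ≈ 1660 kg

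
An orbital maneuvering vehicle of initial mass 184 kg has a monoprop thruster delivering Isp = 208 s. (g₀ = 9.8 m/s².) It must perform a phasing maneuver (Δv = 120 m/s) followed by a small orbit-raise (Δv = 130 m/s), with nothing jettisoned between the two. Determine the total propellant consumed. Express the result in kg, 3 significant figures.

v_e = Isp · g₀ = 208 × 9.8 = 2038.4 m/s.
After the first burn: m = 184 × exp(−120/2038.4) = 184 × 0.94283 = 173.481 kg.
After the second burn: m = 173.481 × exp(−130/2038.4) = 173.481 × 0.93822 = 162.763 kg.
Total propellant = m₀ − m_final = 184 − 162.763 = 21.237 kg.

total propellant consumed ≈ 21.2 kg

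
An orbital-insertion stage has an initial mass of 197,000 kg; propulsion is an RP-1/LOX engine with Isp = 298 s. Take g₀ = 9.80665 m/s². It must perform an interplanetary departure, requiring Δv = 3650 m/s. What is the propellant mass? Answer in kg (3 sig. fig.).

v_e = Isp · g₀ = 298 × 9.80665 = 2922.4 m/s.
Rocket equation: m₀/m_f = exp(Δv / v_e) = exp(3650 / 2922.4) = exp(1.2490) = 3.4868.
m_f = 197,000 / 3.4868 = 56,498.8 kg, so propellant = m₀ − m_f = 197,000 − 56,498.8 = 140,501.2 kg.

propellant mass ≈ 141000 kg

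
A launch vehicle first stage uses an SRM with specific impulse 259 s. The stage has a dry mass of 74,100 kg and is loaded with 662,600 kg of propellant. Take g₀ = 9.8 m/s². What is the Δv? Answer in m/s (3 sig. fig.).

v_e = Isp · g₀ = 259 × 9.8 = 2538.2 m/s.
m₀ = m_dry + m_prop = 74,100 + 662,600 = 736,700 kg.
Using Δv = v_e ln(m₀/m_f): Δv = v_e · ln(m₀/m_f) = 2538.2 × ln(9.942) = 2538.2 × 2.2968 ≈ 5829.6 m/s.

Δv ≈ 5830 m/s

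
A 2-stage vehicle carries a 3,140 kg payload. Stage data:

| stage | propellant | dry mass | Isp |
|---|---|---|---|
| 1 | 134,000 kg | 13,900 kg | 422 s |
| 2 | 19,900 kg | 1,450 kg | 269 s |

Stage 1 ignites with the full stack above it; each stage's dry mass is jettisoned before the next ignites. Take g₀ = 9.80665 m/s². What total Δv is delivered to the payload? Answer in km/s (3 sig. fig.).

Ignition mass of stage 1 = 134,000+13,900 + 19,900+1,450 + 3,140 = 172,390 kg.
Stage 1: m₀ = 172,390 kg, m_f = 172,390 − 134,000 = 38,390 kg; Δv = 422×9.80665×ln(4.49) = 4138.4×1.5020 ≈ 6216 m/s.
Stage 2: m₀ = 24,490 kg, m_f = 24,490 − 19,900 = 4,590 kg; Δv = 269×9.80665×ln(5.336) = 2638.0×1.6744 ≈ 4417 m/s.
Total Δv = 6216 + 4417 = 10633 m/s.

Δv ≈ 10.6 km/s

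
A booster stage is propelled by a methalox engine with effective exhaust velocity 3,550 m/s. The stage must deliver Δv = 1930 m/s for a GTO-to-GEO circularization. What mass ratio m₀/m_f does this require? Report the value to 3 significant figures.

m₀/m_f = exp(Δv / v_e) = exp(1930 / 3550.0) = exp(0.5437) = 1.7223.

mass ratio ≈ 1.72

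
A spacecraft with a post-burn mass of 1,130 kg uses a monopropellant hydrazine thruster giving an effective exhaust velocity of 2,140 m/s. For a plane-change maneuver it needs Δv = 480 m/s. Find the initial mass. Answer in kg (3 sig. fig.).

m₀/m_f = exp(Δv / v_e) = exp(480 / 2140.0) = exp(0.2243) = 1.2514.
m₀ = m_f × 1.2514 = 1,130 × 1.2514 = 1,414.08 kg.

initial mass ≈ 1410 kg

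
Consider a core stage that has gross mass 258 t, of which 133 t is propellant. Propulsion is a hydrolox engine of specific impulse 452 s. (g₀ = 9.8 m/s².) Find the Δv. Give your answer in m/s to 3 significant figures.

Δv ≈ 3210 m/s

v_e = Isp · g₀ = 452 × 9.8 = 4429.6 m/s.
m_f = m₀ − m_prop = 258 − 133 = 125 t.
Δv = v_e · ln(m₀/m_f) = 4429.6 × ln(2.064) = 4429.6 × 0.7246 ≈ 3209.9 m/s.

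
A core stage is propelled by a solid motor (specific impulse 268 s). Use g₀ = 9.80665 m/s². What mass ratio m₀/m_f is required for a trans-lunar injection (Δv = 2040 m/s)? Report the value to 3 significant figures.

mass ratio ≈ 2.17

v_e = Isp · g₀ = 268 × 9.80665 = 2628.2 m/s.
m₀/m_f = exp(Δv / v_e) = exp(2040 / 2628.2) = exp(0.7762) = 2.1732.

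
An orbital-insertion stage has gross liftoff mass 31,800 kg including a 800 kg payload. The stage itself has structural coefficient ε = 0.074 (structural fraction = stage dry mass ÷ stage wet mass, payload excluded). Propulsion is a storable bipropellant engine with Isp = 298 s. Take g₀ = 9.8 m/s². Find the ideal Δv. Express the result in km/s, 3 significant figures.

Stage wet mass = m₀ − payload = 31,800 − 800 = 31,000 kg.
Stage dry mass = ε × stage wet mass = 0.074 × 31,000 = 2,294 kg.
Burnout mass m_f = stage dry + payload = 2,294 + 800 = 3,094 kg.
v_e = Isp · g₀ = 298 × 9.8 = 2920.4 m/s.
Δv = v_e · ln(31,800/3,094) = 2920.4 × ln(10.28) = 2920.4 × 2.3300 ≈ 6805 m/s.

Δv ≈ 6.80 km/s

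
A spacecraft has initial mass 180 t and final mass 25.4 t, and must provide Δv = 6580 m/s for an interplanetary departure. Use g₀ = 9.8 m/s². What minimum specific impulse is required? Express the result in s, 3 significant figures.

ln(m₀/m_f) = ln(180000/25400) = ln(7.087) = 1.9582.
Rocket equation: v_e = Δv / ln(m₀/m_f) = 6580 / 1.9582 = 3360.2 m/s.
Isp = v_e / g₀ = 3360.2 / 9.8 = 342.9 s.

Isp ≈ 343 s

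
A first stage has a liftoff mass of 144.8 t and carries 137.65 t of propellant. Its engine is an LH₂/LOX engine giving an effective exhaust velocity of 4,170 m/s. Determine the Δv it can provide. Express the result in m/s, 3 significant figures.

Δv ≈ 12500 m/s

m_f = m₀ − m_prop = 144.8 − 137.65 = 7.15 t.
Rocket equation: Δv = v_e · ln(m₀/m_f) = 4170.0 × ln(20.25) = 4170.0 × 3.0082 ≈ 12544.4 m/s.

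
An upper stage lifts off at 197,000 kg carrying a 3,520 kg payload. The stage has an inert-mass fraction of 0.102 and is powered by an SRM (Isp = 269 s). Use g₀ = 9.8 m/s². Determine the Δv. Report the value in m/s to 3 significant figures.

Stage wet mass = m₀ − payload = 197,000 − 3,520 = 193,480 kg.
Stage dry mass = ε × stage wet mass = 0.102 × 193,480 = 19,735 kg.
Burnout mass m_f = stage dry + payload = 19,735 + 3,520 = 23,255 kg.
v_e = Isp · g₀ = 269 × 9.8 = 2636.2 m/s.
Using Δv = v_e ln(m₀/m_f): Δv = v_e · ln(197,000/23,255) = 2636.2 × ln(8.471) = 2636.2 × 2.1367 ≈ 5633 m/s.

Δv ≈ 5630 m/s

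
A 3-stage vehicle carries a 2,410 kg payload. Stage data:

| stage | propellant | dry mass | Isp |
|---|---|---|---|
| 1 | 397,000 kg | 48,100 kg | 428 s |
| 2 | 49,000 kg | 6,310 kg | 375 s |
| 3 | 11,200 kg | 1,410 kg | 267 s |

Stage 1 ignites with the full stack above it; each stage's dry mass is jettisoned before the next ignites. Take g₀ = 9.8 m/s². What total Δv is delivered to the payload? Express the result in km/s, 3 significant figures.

Ignition mass of stage 1 = 397,000+48,100 + 49,000+6,310 + 11,200+1,410 + 2,410 = 515,430 kg.
Stage 1: m₀ = 515,430 kg, m_f = 515,430 − 397,000 = 118,430 kg; Δv = 428×9.8×ln(4.352) = 4194.4×1.4707 ≈ 6169 m/s.
Stage 2: m₀ = 70,330 kg, m_f = 70,330 − 49,000 = 21,330 kg; Δv = 375×9.8×ln(3.297) = 3675.0×1.1931 ≈ 4385 m/s.
Stage 3: m₀ = 15,020 kg, m_f = 15,020 − 11,200 = 3,820 kg; Δv = 267×9.8×ln(3.932) = 2616.6×1.3691 ≈ 3582 m/s.
Total Δv = 6169 + 4385 + 3582 = 14136 m/s.

Δv ≈ 14.1 km/s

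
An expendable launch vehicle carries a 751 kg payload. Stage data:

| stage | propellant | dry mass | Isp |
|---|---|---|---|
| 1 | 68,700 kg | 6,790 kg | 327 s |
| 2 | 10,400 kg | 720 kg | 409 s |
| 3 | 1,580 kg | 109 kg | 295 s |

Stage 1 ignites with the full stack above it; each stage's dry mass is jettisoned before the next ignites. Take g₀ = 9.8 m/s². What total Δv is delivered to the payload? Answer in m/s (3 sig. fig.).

Ignition mass of stage 1 = 68,700+6,790 + 10,400+720 + 1,580+109 + 751 = 89,050 kg.
Stage 1: m₀ = 89,050 kg, m_f = 89,050 − 68,700 = 20,350 kg; Δv = 327×9.8×ln(4.376) = 3204.6×1.4761 ≈ 4730 m/s.
Stage 2: m₀ = 13,560 kg, m_f = 13,560 − 10,400 = 3,160 kg; Δv = 409×9.8×ln(4.291) = 4008.2×1.4566 ≈ 5838 m/s.
Stage 3: m₀ = 2,440 kg, m_f = 2,440 − 1,580 = 860 kg; Δv = 295×9.8×ln(2.837) = 2891.0×1.0428 ≈ 3015 m/s.
Total Δv = 4730 + 5838 + 3015 = 13583 m/s.

Δv ≈ 13600 m/s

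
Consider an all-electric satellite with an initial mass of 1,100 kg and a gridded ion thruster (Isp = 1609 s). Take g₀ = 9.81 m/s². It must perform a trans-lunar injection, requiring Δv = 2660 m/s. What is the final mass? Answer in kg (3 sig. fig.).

v_e = Isp · g₀ = 1609 × 9.81 = 15784.3 m/s.
m₀/m_f = exp(Δv / v_e) = exp(2660 / 15784.3) = exp(0.1685) = 1.1836.
m_f = m₀ / 1.1836 = 1,100 / 1.1836 = 929.368 kg.

final mass ≈ 929 kg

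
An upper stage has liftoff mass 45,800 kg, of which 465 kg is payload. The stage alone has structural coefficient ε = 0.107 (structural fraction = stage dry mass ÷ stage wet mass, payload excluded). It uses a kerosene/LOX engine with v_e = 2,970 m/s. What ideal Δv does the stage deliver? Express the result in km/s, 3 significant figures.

Δv ≈ 6.40 km/s

Stage wet mass = m₀ − payload = 45,800 − 465 = 45,335 kg.
Stage dry mass = ε × stage wet mass = 0.107 × 45,335 = 4,850.85 kg.
Burnout mass m_f = stage dry + payload = 4,850.85 + 465 = 5,315.85 kg.
Using Δv = v_e ln(m₀/m_f): Δv = v_e · ln(45,800/5,315.85) = 2970.0 × ln(8.616) = 2970.0 × 2.1536 ≈ 6396 m/s.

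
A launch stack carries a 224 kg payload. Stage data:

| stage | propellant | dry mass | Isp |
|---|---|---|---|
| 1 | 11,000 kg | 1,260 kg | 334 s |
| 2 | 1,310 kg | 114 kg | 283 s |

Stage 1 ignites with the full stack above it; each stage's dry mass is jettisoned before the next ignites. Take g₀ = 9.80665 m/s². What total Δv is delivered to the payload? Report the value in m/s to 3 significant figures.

Ignition mass of stage 1 = 11,000+1,260 + 1,310+114 + 224 = 13,908 kg.
Stage 1: m₀ = 13,908 kg, m_f = 13,908 − 11,000 = 2,908 kg; Δv = 334×9.80665×ln(4.783) = 3275.4×1.5650 ≈ 5126 m/s.
Stage 2: m₀ = 1,648 kg, m_f = 1,648 − 1,310 = 338 kg; Δv = 283×9.80665×ln(4.876) = 2775.3×1.5843 ≈ 4397 m/s.
Total Δv = 5126 + 4397 = 9523 m/s.

Δv ≈ 9520 m/s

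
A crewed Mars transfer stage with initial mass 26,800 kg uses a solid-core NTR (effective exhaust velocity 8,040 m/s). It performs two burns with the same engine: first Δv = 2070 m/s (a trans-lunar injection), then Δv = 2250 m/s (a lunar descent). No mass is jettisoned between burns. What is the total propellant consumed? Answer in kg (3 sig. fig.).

total propellant consumed ≈ 11100 kg

After the first burn: m = 26800 × exp(−2070/8040.0) = 26800 × 0.77301 = 20,716.7 kg.
After the second burn: m = 20,716.7 × exp(−2250/8040.0) = 20,716.7 × 0.75590 = 15,659.8 kg.
Total propellant = m₀ − m_final = 26800 − 15,659.8 = 11,140.2 kg.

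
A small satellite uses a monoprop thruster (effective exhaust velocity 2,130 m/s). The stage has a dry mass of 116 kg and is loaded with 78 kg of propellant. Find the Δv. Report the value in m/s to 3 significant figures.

m₀ = m_dry + m_prop = 116 + 78 = 194 kg.
From the ideal rocket equation, Δv = v_e · ln(m₀/m_f) = 2130.0 × ln(1.672) = 2130.0 × 0.5143 ≈ 1095.4 m/s.

Δv ≈ 1100 m/s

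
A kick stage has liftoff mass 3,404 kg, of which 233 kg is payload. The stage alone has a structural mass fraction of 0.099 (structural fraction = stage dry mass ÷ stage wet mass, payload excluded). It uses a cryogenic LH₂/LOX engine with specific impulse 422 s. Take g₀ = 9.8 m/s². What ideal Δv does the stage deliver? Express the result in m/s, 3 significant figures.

Stage wet mass = m₀ − payload = 3,404 − 233 = 3,171 kg.
Stage dry mass = ε × stage wet mass = 0.099 × 3,171 = 313.929 kg.
Burnout mass m_f = stage dry + payload = 313.929 + 233 = 546.929 kg.
v_e = Isp · g₀ = 422 × 9.8 = 4135.6 m/s.
Δv = v_e · ln(3,404/546.929) = 4135.6 × ln(6.224) = 4135.6 × 1.8284 ≈ 7561 m/s.

Δv ≈ 7560 m/s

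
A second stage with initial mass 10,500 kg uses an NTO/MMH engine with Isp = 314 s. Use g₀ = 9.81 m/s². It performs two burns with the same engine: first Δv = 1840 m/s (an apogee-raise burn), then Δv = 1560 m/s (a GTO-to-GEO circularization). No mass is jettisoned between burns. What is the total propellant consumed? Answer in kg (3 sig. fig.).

v_e = Isp · g₀ = 314 × 9.81 = 3080.3 m/s.
After the first burn: m = 10500 × exp(−1840/3080.3) = 10500 × 0.55028 = 5,777.94 kg.
After the second burn: m = 5,777.94 × exp(−1560/3080.3) = 5,777.94 × 0.60264 = 3,482.02 kg.
Total propellant = m₀ − m_final = 10500 − 3,482.02 = 7,017.98 kg.

total propellant consumed ≈ 7020 kg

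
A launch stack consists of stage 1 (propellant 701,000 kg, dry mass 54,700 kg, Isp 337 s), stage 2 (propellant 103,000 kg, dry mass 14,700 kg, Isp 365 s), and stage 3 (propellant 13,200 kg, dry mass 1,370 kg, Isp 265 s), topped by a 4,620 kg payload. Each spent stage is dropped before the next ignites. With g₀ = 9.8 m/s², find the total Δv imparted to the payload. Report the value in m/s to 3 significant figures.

Δv ≈ 13100 m/s

Ignition mass of stage 1 = 701,000+54,700 + 103,000+14,700 + 13,200+1,370 + 4,620 = 892,590 kg.
Stage 1: m₀ = 892,590 kg, m_f = 892,590 − 701,000 = 191,590 kg; Δv = 337×9.8×ln(4.659) = 3302.6×1.5388 ≈ 5082 m/s.
Stage 2: m₀ = 136,890 kg, m_f = 136,890 − 103,000 = 33,890 kg; Δv = 365×9.8×ln(4.039) = 3577.0×1.3961 ≈ 4994 m/s.
Stage 3: m₀ = 19,190 kg, m_f = 19,190 − 13,200 = 5,990 kg; Δv = 265×9.8×ln(3.204) = 2597.0×1.1643 ≈ 3024 m/s.
Total Δv = 5082 + 4994 + 3024 = 13100 m/s.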